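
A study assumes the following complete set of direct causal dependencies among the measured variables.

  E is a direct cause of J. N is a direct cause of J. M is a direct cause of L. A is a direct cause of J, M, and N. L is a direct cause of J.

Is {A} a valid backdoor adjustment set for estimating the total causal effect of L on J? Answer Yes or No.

Yes

Backdoor paths from L to J (paths whose first edge points into L):
  P1: L <- M <- A -> N -> J
  P2: L <- M <- A -> J
Condition 1 (no descendant of L in the set): holds — descendants of L are {J}; none are in {A}.
Condition 2 (every backdoor path blocked by {A}):
  P1: blocked at fork node A ∈ conditioning set.
  P2: blocked at fork node A ∈ conditioning set.
{A} satisfies the backdoor criterion.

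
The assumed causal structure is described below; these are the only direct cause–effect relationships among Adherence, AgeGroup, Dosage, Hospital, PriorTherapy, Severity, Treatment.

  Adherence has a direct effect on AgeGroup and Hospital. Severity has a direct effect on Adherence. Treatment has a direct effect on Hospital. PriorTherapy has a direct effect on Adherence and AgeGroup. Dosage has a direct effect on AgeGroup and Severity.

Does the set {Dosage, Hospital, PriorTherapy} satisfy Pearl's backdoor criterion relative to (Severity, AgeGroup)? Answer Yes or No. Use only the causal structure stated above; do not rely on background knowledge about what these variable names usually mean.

No

Backdoor paths from Severity to AgeGroup (paths whose first edge points into Severity):
  P1: Severity <- Dosage -> AgeGroup
Condition 1 (no descendant of Severity in the set): FAILS — Hospital is a descendant of Severity.
Condition 2 (every backdoor path blocked by {Dosage, Hospital, PriorTherapy}):
  P1: blocked at fork node Dosage ∈ conditioning set.
{Dosage, Hospital, PriorTherapy} does not satisfy the backdoor criterion.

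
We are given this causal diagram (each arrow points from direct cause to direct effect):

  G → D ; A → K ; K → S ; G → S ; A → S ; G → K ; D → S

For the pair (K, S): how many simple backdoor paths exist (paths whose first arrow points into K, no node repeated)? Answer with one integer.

A backdoor path from K to S is any simple undirected path whose first edge points into K (i.e. leaves K via a parent).
Parents of K: {A, G}.
Enumerating:
  P1: K <- G -> D -> S
  P2: K <- G -> S
  P3: K <- A -> S
That exhausts the simple backdoor paths. Count: 3.

3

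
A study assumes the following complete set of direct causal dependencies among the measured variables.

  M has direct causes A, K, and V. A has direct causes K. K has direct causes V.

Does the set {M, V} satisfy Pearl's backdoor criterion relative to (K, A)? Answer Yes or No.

Backdoor paths from K to A (paths whose first edge points into K):
  P1: K <- V -> M <- A
Condition 1 (no descendant of K in the set): FAILS — M is a descendant of K.
Condition 2 (every backdoor path blocked by {M, V}):
  P1: blocked at fork node V ∈ conditioning set.
{M, V} does not satisfy the backdoor criterion.

No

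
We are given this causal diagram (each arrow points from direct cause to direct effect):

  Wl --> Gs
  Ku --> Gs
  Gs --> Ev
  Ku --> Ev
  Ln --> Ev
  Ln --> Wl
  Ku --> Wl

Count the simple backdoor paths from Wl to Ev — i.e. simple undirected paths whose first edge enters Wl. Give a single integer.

A backdoor path from Wl to Ev is any simple undirected path whose first edge points into Wl (i.e. leaves Wl via a parent).
Parents of Wl: {Ku, Ln}.
Enumerating:
  P1: Wl <- Ku -> Gs -> Ev
  P2: Wl <- Ku -> Ev
  P3: Wl <- Ln -> Ev
That exhausts the simple backdoor paths. Count: 3.

3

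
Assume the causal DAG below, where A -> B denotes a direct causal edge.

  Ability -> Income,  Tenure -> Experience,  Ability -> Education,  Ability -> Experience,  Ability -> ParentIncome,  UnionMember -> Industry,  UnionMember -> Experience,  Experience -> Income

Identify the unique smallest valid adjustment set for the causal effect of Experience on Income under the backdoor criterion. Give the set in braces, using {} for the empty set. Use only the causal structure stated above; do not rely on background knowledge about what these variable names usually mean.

{Ability}

Variables eligible for adjustment (non-descendants of Experience, excluding Experience and Income): {Ability, Education, Industry, ParentIncome, Tenure, UnionMember}.
Backdoor paths from Experience to Income:
  P1: Experience <- Ability -> Income
The empty set is not sufficient: P1 (Experience <- Ability -> Income) has no collider blocking it and no conditioned non-collider, so it is open.
Try {Ability}:
  P1: blocked at fork node Ability ∈ conditioning set.
{Ability} contains no descendant of Experience and blocks every backdoor path.
No other singleton works — e.g. {Tenure} leaves P1 open — so {Ability} is the unique smallest valid adjustment set.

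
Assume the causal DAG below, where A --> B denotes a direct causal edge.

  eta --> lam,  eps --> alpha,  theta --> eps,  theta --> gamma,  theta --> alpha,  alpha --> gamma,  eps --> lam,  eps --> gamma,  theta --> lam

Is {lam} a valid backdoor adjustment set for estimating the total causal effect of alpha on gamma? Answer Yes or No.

Backdoor paths from alpha to gamma (paths whose first edge points into alpha):
  P1: alpha <- theta -> eps -> gamma
  P2: alpha <- theta -> lam <- eps -> gamma
  P3: alpha <- theta -> gamma
  P4: alpha <- eps <- theta -> gamma
  P5: alpha <- eps -> lam <- theta -> gamma
  P6: alpha <- eps -> gamma
Condition 1 (no descendant of alpha in the set): holds — descendants of alpha are {gamma}; none are in {lam}.
Condition 2 (every backdoor path blocked by {lam}):
  P1: open — no interior node is in the conditioning set.
  P2: open — collider(s) lam are conditioned on (or have a conditioned descendant) and no non-collider on the path is in the set.
  P3: open — no interior node is in the conditioning set.
  P4: open — no interior node is in the conditioning set.
  P5: open — collider(s) lam are conditioned on (or have a conditioned descendant) and no non-collider on the path is in the set.
  P6: open — no interior node is in the conditioning set.
{lam} does not satisfy the backdoor criterion.

No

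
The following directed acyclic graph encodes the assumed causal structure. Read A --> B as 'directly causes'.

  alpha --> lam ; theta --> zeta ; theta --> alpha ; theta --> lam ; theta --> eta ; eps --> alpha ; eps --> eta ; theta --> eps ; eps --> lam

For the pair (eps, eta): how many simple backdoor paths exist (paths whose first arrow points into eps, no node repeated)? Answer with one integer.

1

A backdoor path from eps to eta is any simple undirected path whose first edge points into eps (i.e. leaves eps via a parent).
Parents of eps: {theta}.
Enumerating:
  P1: eps <- theta -> eta
That exhausts the simple backdoor paths. Count: 1.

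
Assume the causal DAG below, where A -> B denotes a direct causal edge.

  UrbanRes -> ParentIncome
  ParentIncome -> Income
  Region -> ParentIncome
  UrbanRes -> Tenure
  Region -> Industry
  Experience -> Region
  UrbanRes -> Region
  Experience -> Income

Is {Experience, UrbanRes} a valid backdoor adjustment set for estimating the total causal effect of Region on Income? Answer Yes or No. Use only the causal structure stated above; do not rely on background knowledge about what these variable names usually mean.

Yes

Backdoor paths from Region to Income (paths whose first edge points into Region):
  P1: Region <- Experience -> Income
  P2: Region <- UrbanRes -> ParentIncome -> Income
Condition 1 (no descendant of Region in the set): holds — descendants of Region are {Income, Industry, ParentIncome}; none are in {Experience, UrbanRes}.
Condition 2 (every backdoor path blocked by {Experience, UrbanRes}):
  P1: blocked at fork node Experience ∈ conditioning set.
  P2: blocked at fork node UrbanRes ∈ conditioning set.
{Experience, UrbanRes} satisfies the backdoor criterion.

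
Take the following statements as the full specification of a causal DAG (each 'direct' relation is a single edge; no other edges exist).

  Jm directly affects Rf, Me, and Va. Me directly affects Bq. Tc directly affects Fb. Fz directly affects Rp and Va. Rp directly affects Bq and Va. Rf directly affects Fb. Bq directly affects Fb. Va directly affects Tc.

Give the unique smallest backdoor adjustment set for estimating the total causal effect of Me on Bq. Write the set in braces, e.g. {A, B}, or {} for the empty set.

Variables eligible for adjustment (non-descendants of Me, excluding Me and Bq): {Fz, Jm, Rf, Rp, Tc, Va}.
Backdoor paths from Me to Bq:
  P1: Me <- Jm -> Va <- Fz -> Rp -> Bq
  P2: Me <- Jm -> Va <- Rp -> Bq
  P3: Me <- Jm -> Va -> Tc -> Fb <- Bq
  P4: Me <- Jm -> Rf -> Fb <- Bq
  P5: Me <- Jm -> Rf -> Fb <- Tc <- Va <- Fz -> Rp -> Bq
  P6: Me <- Jm -> Rf -> Fb <- Tc <- Va <- Rp -> Bq
Each backdoor path contains an unconditioned collider, so every path is already blocked with the empty conditioning set:
  P1: blocked at collider Va (neither it nor any descendant is in the conditioning set).
  P2: blocked at collider Va (neither it nor any descendant is in the conditioning set).
  P3: blocked at collider Fb (neither it nor any descendant is in the conditioning set).
  P4: blocked at collider Fb (neither it nor any descendant is in the conditioning set).
  P5: blocked at collider Fb (neither it nor any descendant is in the conditioning set).
  P6: blocked at collider Fb (neither it nor any descendant is in the conditioning set).
The empty set is therefore the unique smallest valid set.

{}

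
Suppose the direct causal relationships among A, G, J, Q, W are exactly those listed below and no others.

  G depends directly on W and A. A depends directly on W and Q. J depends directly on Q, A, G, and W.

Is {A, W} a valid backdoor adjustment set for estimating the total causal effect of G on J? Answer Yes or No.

Yes

Backdoor paths from G to J (paths whose first edge points into G):
  P1: G <- W -> A <- Q -> J
  P2: G <- W -> A -> J
  P3: G <- W -> J
  P4: G <- A <- Q -> J
  P5: G <- A <- W -> J
  P6: G <- A -> J
Condition 1 (no descendant of G in the set): holds — descendants of G are {J}; none are in {A, W}.
Condition 2 (every backdoor path blocked by {A, W}):
  P1: blocked at fork node W ∈ conditioning set.
  P2: blocked at fork node W ∈ conditioning set.
  P3: blocked at fork node W ∈ conditioning set.
  P4: blocked at chain node A ∈ conditioning set.
  P5: blocked at chain node A ∈ conditioning set.
  P6: blocked at fork node A ∈ conditioning set.
{A, W} satisfies the backdoor criterion.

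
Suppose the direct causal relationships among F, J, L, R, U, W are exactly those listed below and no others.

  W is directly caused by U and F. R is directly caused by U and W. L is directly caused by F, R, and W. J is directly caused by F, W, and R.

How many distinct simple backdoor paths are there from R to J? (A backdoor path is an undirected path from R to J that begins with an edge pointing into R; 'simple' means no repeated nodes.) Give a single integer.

6

A backdoor path from R to J is any simple undirected path whose first edge points into R (i.e. leaves R via a parent).
Parents of R: {U, W}.
Enumerating:
  P1: R <- U -> W <- F -> J
  P2: R <- U -> W -> J
  P3: R <- U -> W -> L <- F -> J
  P4: R <- W <- F -> J
  P5: R <- W -> J
  P6: R <- W -> L <- F -> J
That exhausts the simple backdoor paths. Count: 6.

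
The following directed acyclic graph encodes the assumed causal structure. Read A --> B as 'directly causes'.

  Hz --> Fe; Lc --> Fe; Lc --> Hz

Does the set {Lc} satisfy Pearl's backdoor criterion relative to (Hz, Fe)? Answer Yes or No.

Backdoor paths from Hz to Fe (paths whose first edge points into Hz):
  P1: Hz <- Lc -> Fe
Condition 1 (no descendant of Hz in the set): holds — descendants of Hz are {Fe}; none are in {Lc}.
Condition 2 (every backdoor path blocked by {Lc}):
  P1: blocked at fork node Lc ∈ conditioning set.
{Lc} satisfies the backdoor criterion.

Yes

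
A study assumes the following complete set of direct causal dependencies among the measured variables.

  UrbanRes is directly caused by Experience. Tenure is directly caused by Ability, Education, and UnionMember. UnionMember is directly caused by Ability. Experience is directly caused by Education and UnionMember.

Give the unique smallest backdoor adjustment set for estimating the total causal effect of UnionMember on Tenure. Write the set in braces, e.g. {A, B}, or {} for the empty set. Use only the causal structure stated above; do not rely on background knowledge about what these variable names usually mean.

Variables eligible for adjustment (non-descendants of UnionMember, excluding UnionMember and Tenure): {Ability, Education}.
Backdoor paths from UnionMember to Tenure:
  P1: UnionMember <- Ability -> Tenure
The empty set is not sufficient: P1 (UnionMember <- Ability -> Tenure) has no collider blocking it and no conditioned non-collider, so it is open.
Try {Ability}:
  P1: blocked at fork node Ability ∈ conditioning set.
{Ability} contains no descendant of UnionMember and blocks every backdoor path.
No other singleton works — e.g. {Education} leaves P1 open — so {Ability} is the unique smallest valid adjustment set.

{Ability}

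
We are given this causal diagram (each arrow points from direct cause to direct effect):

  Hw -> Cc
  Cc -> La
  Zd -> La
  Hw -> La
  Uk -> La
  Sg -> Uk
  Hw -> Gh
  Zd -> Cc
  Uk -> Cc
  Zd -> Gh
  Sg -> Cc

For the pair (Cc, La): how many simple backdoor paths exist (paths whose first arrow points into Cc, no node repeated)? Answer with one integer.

6

A backdoor path from Cc to La is any simple undirected path whose first edge points into Cc (i.e. leaves Cc via a parent).
Parents of Cc: {Hw, Sg, Uk, Zd}.
Enumerating:
  P1: Cc <- Sg -> Uk -> La
  P2: Cc <- Uk -> La
  P3: Cc <- Zd -> Gh <- Hw -> La
  P4: Cc <- Zd -> La
  P5: Cc <- Hw -> Gh <- Zd -> La
  P6: Cc <- Hw -> La
That exhausts the simple backdoor paths. Count: 6.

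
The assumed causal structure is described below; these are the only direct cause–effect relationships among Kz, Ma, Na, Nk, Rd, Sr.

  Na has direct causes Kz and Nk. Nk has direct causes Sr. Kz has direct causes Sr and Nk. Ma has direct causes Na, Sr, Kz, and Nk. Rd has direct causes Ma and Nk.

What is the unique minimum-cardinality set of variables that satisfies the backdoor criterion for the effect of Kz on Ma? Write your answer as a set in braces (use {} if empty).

{Nk, Sr}

Variables eligible for adjustment (non-descendants of Kz, excluding Kz and Ma): {Nk, Sr}.
Backdoor paths from Kz to Ma:
  P1: Kz <- Sr -> Nk -> Na -> Ma
  P2: Kz <- Sr -> Nk -> Ma
  P3: Kz <- Sr -> Nk -> Rd <- Ma
  P4: Kz <- Sr -> Ma
  P5: Kz <- Nk <- Sr -> Ma
  P6: Kz <- Nk -> Na -> Ma
  P7: Kz <- Nk -> Ma
  P8: Kz <- Nk -> Rd <- Ma
The empty set is not sufficient: P1 (Kz <- Sr -> Nk -> Na -> Ma) has no collider blocking it and no conditioned non-collider, so it is open.
Try {Nk, Sr}:
  P1: blocked at fork node Sr ∈ conditioning set.
  P2: blocked at fork node Sr ∈ conditioning set.
  P3: blocked at fork node Sr ∈ conditioning set.
  P4: blocked at fork node Sr ∈ conditioning set.
  P5: blocked at chain node Nk ∈ conditioning set.
  P6: blocked at fork node Nk ∈ conditioning set.
  P7: blocked at fork node Nk ∈ conditioning set.
  P8: blocked at fork node Nk ∈ conditioning set.
{Nk, Sr} contains no descendant of Kz and blocks every backdoor path.
Every element of {Nk, Sr} is needed (dropping Nk leaves P6 open; dropping Sr leaves P4 open), so no proper subset is valid.
Among all size-2 subsets of the eligible variables, only {Nk, Sr} blocks every backdoor path, so it is the unique smallest valid adjustment set.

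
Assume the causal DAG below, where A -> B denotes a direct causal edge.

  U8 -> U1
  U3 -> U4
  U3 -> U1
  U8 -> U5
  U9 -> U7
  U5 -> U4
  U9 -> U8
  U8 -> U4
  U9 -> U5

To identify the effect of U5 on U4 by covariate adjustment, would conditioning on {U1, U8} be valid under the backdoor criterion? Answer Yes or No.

Backdoor paths from U5 to U4 (paths whose first edge points into U5):
  P1: U5 <- U9 -> U8 -> U4
  P2: U5 <- U9 -> U8 -> U1 <- U3 -> U4
  P3: U5 <- U8 -> U4
  P4: U5 <- U8 -> U1 <- U3 -> U4
Condition 1 (no descendant of U5 in the set): holds — descendants of U5 are {U4}; none are in {U1, U8}.
Condition 2 (every backdoor path blocked by {U1, U8}):
  P1: blocked at chain node U8 ∈ conditioning set.
  P2: blocked at chain node U8 ∈ conditioning set.
  P3: blocked at fork node U8 ∈ conditioning set.
  P4: blocked at fork node U8 ∈ conditioning set.
{U1, U8} satisfies the backdoor criterion.

Yes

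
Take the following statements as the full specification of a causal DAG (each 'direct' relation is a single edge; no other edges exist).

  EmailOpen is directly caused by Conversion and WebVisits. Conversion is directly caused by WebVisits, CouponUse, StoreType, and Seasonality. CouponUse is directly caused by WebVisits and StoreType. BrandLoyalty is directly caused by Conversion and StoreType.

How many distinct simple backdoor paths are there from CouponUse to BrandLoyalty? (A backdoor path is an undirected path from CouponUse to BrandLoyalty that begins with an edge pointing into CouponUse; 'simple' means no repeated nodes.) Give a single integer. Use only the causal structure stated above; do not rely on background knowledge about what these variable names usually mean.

A backdoor path from CouponUse to BrandLoyalty is any simple undirected path whose first edge points into CouponUse (i.e. leaves CouponUse via a parent).
Parents of CouponUse: {StoreType, WebVisits}.
Enumerating:
  P1: CouponUse <- WebVisits -> Conversion <- StoreType -> BrandLoyalty
  P2: CouponUse <- WebVisits -> Conversion -> BrandLoyalty
  P3: CouponUse <- WebVisits -> EmailOpen <- Conversion <- StoreType -> BrandLoyalty
  P4: CouponUse <- WebVisits -> EmailOpen <- Conversion -> BrandLoyalty
  P5: CouponUse <- StoreType -> Conversion -> BrandLoyalty
  P6: CouponUse <- StoreType -> BrandLoyalty
That exhausts the simple backdoor paths. Count: 6.

6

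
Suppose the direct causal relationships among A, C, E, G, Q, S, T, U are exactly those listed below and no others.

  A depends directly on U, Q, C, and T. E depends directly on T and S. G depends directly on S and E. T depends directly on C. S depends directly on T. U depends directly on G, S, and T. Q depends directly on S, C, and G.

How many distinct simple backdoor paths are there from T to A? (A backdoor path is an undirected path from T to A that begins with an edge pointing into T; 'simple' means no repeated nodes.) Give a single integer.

A backdoor path from T to A is any simple undirected path whose first edge points into T (i.e. leaves T via a parent).
Parents of T: {C}.
Enumerating:
  P1: T <- C -> Q <- S -> E -> G -> U -> A
  P2: T <- C -> Q <- S -> G -> U -> A
  P3: T <- C -> Q <- S -> U -> A
  P4: T <- C -> Q <- G <- S -> U -> A
  P5: T <- C -> Q <- G <- E <- S -> U -> A
  P6: T <- C -> Q <- G -> U -> A
  P7: T <- C -> Q -> A
  P8: T <- C -> A
That exhausts the simple backdoor paths. Count: 8.

8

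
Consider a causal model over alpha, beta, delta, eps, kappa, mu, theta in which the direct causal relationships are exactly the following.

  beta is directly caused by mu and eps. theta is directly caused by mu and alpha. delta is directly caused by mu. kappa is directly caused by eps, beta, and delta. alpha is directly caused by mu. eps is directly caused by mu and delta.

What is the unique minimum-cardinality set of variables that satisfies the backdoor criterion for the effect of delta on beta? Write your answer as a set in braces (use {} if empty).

{mu}

Variables eligible for adjustment (non-descendants of delta, excluding delta and beta): {alpha, mu, theta}.
Backdoor paths from delta to beta:
  P1: delta <- mu -> eps -> beta
  P2: delta <- mu -> eps -> kappa <- beta
  P3: delta <- mu -> beta
The empty set is not sufficient: P1 (delta <- mu -> eps -> beta) has no collider blocking it and no conditioned non-collider, so it is open.
Try {mu}:
  P1: blocked at fork node mu ∈ conditioning set.
  P2: blocked at fork node mu ∈ conditioning set.
  P3: blocked at fork node mu ∈ conditioning set.
{mu} contains no descendant of delta and blocks every backdoor path.
No other singleton works — e.g. {alpha} leaves P1 open — so {mu} is the unique smallest valid adjustment set.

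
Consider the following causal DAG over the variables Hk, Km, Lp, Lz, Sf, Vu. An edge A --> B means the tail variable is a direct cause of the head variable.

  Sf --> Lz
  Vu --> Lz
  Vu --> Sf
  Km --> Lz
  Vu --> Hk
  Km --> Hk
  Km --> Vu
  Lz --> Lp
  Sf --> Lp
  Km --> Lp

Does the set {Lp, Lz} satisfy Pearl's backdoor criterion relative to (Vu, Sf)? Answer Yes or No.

No

Backdoor paths from Vu to Sf (paths whose first edge points into Vu):
  P1: Vu <- Km -> Lz <- Sf
  P2: Vu <- Km -> Lz -> Lp <- Sf
  P3: Vu <- Km -> Lp <- Sf
  P4: Vu <- Km -> Lp <- Lz <- Sf
Condition 1 (no descendant of Vu in the set): FAILS — Lp and Lz are descendants of Vu.
Condition 2 (every backdoor path blocked by {Lp, Lz}):
  P1: open — collider(s) Lz are conditioned on (or have a conditioned descendant) and no non-collider on the path is in the set.
  P2: blocked at chain node Lz ∈ conditioning set.
  P3: open — collider(s) Lp are conditioned on (or have a conditioned descendant) and no non-collider on the path is in the set.
  P4: blocked at chain node Lz ∈ conditioning set.
{Lp, Lz} does not satisfy the backdoor criterion.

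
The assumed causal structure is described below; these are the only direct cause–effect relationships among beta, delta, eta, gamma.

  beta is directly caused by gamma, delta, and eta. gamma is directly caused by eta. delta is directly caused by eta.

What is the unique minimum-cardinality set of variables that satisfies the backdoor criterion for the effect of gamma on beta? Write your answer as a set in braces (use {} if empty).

Variables eligible for adjustment (non-descendants of gamma, excluding gamma and beta): {delta, eta}.
Backdoor paths from gamma to beta:
  P1: gamma <- eta -> delta -> beta
  P2: gamma <- eta -> beta
The empty set is not sufficient: P1 (gamma <- eta -> delta -> beta) has no collider blocking it and no conditioned non-collider, so it is open.
Try {eta}:
  P1: blocked at fork node eta ∈ conditioning set.
  P2: blocked at fork node eta ∈ conditioning set.
{eta} contains no descendant of gamma and blocks every backdoor path.
No other singleton works — e.g. {delta} leaves P2 open — so {eta} is the unique smallest valid adjustment set.

{eta}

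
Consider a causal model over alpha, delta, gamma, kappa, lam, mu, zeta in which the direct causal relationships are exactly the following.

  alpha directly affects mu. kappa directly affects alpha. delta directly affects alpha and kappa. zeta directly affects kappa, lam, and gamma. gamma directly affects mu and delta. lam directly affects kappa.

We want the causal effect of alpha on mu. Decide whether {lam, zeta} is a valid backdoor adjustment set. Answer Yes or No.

Backdoor paths from alpha to mu (paths whose first edge points into alpha):
  P1: alpha <- delta <- gamma -> mu
  P2: alpha <- delta -> kappa <- zeta -> gamma -> mu
  P3: alpha <- delta -> kappa <- lam <- zeta -> gamma -> mu
  P4: alpha <- kappa <- zeta -> gamma -> mu
  P5: alpha <- kappa <- lam <- zeta -> gamma -> mu
  P6: alpha <- kappa <- delta <- gamma -> mu
Condition 1 (no descendant of alpha in the set): holds — descendants of alpha are {mu}; none are in {lam, zeta}.
Condition 2 (every backdoor path blocked by {lam, zeta}):
  P1: open — no interior node is in the conditioning set.
  P2: blocked at collider kappa (neither it nor any descendant is in the conditioning set).
  P3: blocked at collider kappa (neither it nor any descendant is in the conditioning set).
  P4: blocked at fork node zeta ∈ conditioning set.
  P5: blocked at chain node lam ∈ conditioning set.
  P6: open — no interior node is in the conditioning set.
{lam, zeta} does not satisfy the backdoor criterion.

No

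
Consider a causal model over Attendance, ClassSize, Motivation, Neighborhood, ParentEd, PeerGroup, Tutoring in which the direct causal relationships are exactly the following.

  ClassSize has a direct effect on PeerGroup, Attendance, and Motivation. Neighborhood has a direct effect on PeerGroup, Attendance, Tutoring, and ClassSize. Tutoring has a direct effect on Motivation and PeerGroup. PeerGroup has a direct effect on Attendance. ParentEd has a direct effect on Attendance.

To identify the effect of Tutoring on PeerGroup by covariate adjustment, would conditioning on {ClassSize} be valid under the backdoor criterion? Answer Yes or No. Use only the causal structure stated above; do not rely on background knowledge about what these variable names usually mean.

No

Backdoor paths from Tutoring to PeerGroup (paths whose first edge points into Tutoring):
  P1: Tutoring <- Neighborhood -> ClassSize -> PeerGroup
  P2: Tutoring <- Neighborhood -> ClassSize -> Attendance <- PeerGroup
  P3: Tutoring <- Neighborhood -> PeerGroup
  P4: Tutoring <- Neighborhood -> Attendance <- ClassSize -> PeerGroup
  P5: Tutoring <- Neighborhood -> Attendance <- PeerGroup
Condition 1 (no descendant of Tutoring in the set): holds — descendants of Tutoring are {Attendance, Motivation, PeerGroup}; none are in {ClassSize}.
Condition 2 (every backdoor path blocked by {ClassSize}):
  P1: blocked at chain node ClassSize ∈ conditioning set.
  P2: blocked at chain node ClassSize ∈ conditioning set.
  P3: open — no interior node is in the conditioning set.
  P4: blocked at collider Attendance (neither it nor any descendant is in the conditioning set).
  P5: blocked at collider Attendance (neither it nor any descendant is in the conditioning set).
{ClassSize} does not satisfy the backdoor criterion.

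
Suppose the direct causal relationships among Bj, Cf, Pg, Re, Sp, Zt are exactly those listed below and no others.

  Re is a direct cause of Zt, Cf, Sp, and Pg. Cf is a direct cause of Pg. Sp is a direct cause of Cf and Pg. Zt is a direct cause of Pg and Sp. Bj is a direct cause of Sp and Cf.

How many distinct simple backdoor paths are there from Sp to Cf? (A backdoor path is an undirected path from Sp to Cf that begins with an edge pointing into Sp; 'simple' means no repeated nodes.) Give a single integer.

A backdoor path from Sp to Cf is any simple undirected path whose first edge points into Sp (i.e. leaves Sp via a parent).
Parents of Sp: {Bj, Re, Zt}.
Enumerating:
  P1: Sp <- Bj -> Cf
  P2: Sp <- Re -> Zt -> Pg <- Cf
  P3: Sp <- Re -> Cf
  P4: Sp <- Re -> Pg <- Cf
  P5: Sp <- Zt <- Re -> Cf
  P6: Sp <- Zt <- Re -> Pg <- Cf
  P7: Sp <- Zt -> Pg <- Re -> Cf
  P8: Sp <- Zt -> Pg <- Cf
That exhausts the simple backdoor paths. Count: 8.

8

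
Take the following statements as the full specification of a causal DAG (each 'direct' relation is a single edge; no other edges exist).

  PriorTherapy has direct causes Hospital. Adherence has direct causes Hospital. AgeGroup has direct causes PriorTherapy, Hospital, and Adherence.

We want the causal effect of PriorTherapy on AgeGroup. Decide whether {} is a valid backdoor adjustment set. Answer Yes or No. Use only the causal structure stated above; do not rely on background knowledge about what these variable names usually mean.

Backdoor paths from PriorTherapy to AgeGroup (paths whose first edge points into PriorTherapy):
  P1: PriorTherapy <- Hospital -> Adherence -> AgeGroup
  P2: PriorTherapy <- Hospital -> AgeGroup
Condition 1 (no descendant of PriorTherapy in the set): holds — descendants of PriorTherapy are {AgeGroup}; none are in {}.
Condition 2 (every backdoor path blocked by {}):
  P1: open — no interior node is in the conditioning set.
  P2: open — no interior node is in the conditioning set.
{} does not satisfy the backdoor criterion.

No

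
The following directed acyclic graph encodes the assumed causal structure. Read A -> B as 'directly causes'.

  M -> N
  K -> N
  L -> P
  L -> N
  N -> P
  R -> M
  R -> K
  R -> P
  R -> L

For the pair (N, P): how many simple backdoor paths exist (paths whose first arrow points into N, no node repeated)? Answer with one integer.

6

A backdoor path from N to P is any simple undirected path whose first edge points into N (i.e. leaves N via a parent).
Parents of N: {K, L, M}.
Enumerating:
  P1: N <- L <- R -> P
  P2: N <- L -> P
  P3: N <- M <- R -> L -> P
  P4: N <- M <- R -> P
  P5: N <- K <- R -> L -> P
  P6: N <- K <- R -> P
That exhausts the simple backdoor paths. Count: 6.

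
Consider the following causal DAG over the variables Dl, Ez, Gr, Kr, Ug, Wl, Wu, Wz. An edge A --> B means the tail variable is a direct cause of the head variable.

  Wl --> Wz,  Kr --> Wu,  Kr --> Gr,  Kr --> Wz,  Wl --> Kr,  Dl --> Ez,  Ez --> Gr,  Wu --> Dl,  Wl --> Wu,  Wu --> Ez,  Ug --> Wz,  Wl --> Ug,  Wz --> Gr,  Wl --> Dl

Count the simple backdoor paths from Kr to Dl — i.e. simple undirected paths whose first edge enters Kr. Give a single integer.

A backdoor path from Kr to Dl is any simple undirected path whose first edge points into Kr (i.e. leaves Kr via a parent).
Parents of Kr: {Wl}.
Enumerating:
  P1: Kr <- Wl -> Ug -> Wz -> Gr <- Ez <- Wu -> Dl
  P2: Kr <- Wl -> Ug -> Wz -> Gr <- Ez <- Dl
  P3: Kr <- Wl -> Wu -> Dl
  P4: Kr <- Wl -> Wu -> Ez <- Dl
  P5: Kr <- Wl -> Dl
  P6: Kr <- Wl -> Wz -> Gr <- Ez <- Wu -> Dl
  P7: Kr <- Wl -> Wz -> Gr <- Ez <- Dl
That exhausts the simple backdoor paths. Count: 7.

7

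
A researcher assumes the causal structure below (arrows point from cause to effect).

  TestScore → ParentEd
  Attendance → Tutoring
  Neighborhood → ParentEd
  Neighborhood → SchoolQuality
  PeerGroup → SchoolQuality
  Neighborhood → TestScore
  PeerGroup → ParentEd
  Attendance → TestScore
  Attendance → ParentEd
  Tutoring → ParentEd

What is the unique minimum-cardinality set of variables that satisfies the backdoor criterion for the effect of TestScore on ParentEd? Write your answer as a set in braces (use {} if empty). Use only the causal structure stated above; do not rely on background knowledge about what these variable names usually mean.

Variables eligible for adjustment (non-descendants of TestScore, excluding TestScore and ParentEd): {Attendance, Neighborhood, PeerGroup, SchoolQuality, Tutoring}.
Backdoor paths from TestScore to ParentEd:
  P1: TestScore <- Attendance -> Tutoring -> ParentEd
  P2: TestScore <- Attendance -> ParentEd
  P3: TestScore <- Neighborhood -> SchoolQuality <- PeerGroup -> ParentEd
  P4: TestScore <- Neighborhood -> ParentEd
The empty set is not sufficient: P1 (TestScore <- Attendance -> Tutoring -> ParentEd) has no collider blocking it and no conditioned non-collider, so it is open.
Try {Attendance, Neighborhood}:
  P1: blocked at fork node Attendance ∈ conditioning set.
  P2: blocked at fork node Attendance ∈ conditioning set.
  P3: blocked at fork node Neighborhood ∈ conditioning set.
  P4: blocked at fork node Neighborhood ∈ conditioning set.
{Attendance, Neighborhood} contains no descendant of TestScore and blocks every backdoor path.
Every element of {Attendance, Neighborhood} is needed (dropping Attendance leaves P1 open; dropping Neighborhood leaves P4 open), so no proper subset is valid.
Among all size-2 subsets of the eligible variables, only {Attendance, Neighborhood} blocks every backdoor path, so it is the unique smallest valid adjustment set.

{Attendance, Neighborhood}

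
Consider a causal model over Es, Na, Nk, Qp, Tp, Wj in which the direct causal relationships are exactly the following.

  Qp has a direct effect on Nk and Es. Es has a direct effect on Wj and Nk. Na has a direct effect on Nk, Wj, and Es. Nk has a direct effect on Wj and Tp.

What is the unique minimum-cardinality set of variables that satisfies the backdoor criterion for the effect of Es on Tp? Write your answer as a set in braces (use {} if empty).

{Na, Qp}

Variables eligible for adjustment (non-descendants of Es, excluding Es and Tp): {Na, Qp}.
Backdoor paths from Es to Tp:
  P1: Es <- Qp -> Nk -> Tp
  P2: Es <- Na -> Nk -> Tp
  P3: Es <- Na -> Wj <- Nk -> Tp
The empty set is not sufficient: P1 (Es <- Qp -> Nk -> Tp) has no collider blocking it and no conditioned non-collider, so it is open.
Try {Na, Qp}:
  P1: blocked at fork node Qp ∈ conditioning set.
  P2: blocked at fork node Na ∈ conditioning set.
  P3: blocked at fork node Na ∈ conditioning set.
{Na, Qp} contains no descendant of Es and blocks every backdoor path.
Every element of {Na, Qp} is needed (dropping Na leaves P2 open; dropping Qp leaves P1 open), so no proper subset is valid.
Among all size-2 subsets of the eligible variables, only {Na, Qp} blocks every backdoor path, so it is the unique smallest valid adjustment set.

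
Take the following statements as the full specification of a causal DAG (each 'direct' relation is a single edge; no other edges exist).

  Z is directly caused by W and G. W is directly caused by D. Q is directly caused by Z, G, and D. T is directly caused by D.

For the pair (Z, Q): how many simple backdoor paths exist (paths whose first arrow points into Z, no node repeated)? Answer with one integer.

A backdoor path from Z to Q is any simple undirected path whose first edge points into Z (i.e. leaves Z via a parent).
Parents of Z: {G, W}.
Enumerating:
  P1: Z <- W <- D -> Q
  P2: Z <- G -> Q
That exhausts the simple backdoor paths. Count: 2.

2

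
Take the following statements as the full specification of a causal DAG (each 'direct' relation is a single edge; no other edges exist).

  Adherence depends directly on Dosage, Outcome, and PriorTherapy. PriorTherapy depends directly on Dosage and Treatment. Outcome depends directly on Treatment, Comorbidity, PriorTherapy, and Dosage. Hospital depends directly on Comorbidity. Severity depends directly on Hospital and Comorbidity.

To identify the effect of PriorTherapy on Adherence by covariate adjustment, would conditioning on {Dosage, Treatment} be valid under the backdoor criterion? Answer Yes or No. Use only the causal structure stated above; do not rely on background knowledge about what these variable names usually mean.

Yes

Backdoor paths from PriorTherapy to Adherence (paths whose first edge points into PriorTherapy):
  P1: PriorTherapy <- Dosage -> Outcome -> Adherence
  P2: PriorTherapy <- Dosage -> Adherence
  P3: PriorTherapy <- Treatment -> Outcome <- Dosage -> Adherence
  P4: PriorTherapy <- Treatment -> Outcome -> Adherence
Condition 1 (no descendant of PriorTherapy in the set): holds — descendants of PriorTherapy are {Adherence, Outcome}; none are in {Dosage, Treatment}.
Condition 2 (every backdoor path blocked by {Dosage, Treatment}):
  P1: blocked at fork node Dosage ∈ conditioning set.
  P2: blocked at fork node Dosage ∈ conditioning set.
  P3: blocked at fork node Treatment ∈ conditioning set.
  P4: blocked at fork node Treatment ∈ conditioning set.
{Dosage, Treatment} satisfies the backdoor criterion.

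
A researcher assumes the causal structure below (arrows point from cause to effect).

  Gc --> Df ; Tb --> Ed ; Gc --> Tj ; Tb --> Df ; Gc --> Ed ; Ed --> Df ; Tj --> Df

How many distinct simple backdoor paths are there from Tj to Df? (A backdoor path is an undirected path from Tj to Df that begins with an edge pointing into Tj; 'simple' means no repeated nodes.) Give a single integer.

3

A backdoor path from Tj to Df is any simple undirected path whose first edge points into Tj (i.e. leaves Tj via a parent).
Parents of Tj: {Gc}.
Enumerating:
  P1: Tj <- Gc -> Ed <- Tb -> Df
  P2: Tj <- Gc -> Ed -> Df
  P3: Tj <- Gc -> Df
That exhausts the simple backdoor paths. Count: 3.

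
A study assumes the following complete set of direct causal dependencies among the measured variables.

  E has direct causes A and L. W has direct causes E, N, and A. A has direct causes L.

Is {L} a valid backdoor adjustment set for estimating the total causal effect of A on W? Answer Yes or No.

Backdoor paths from A to W (paths whose first edge points into A):
  P1: A <- L -> E -> W
Condition 1 (no descendant of A in the set): holds — descendants of A are {E, W}; none are in {L}.
Condition 2 (every backdoor path blocked by {L}):
  P1: blocked at fork node L ∈ conditioning set.
{L} satisfies the backdoor criterion.

Yes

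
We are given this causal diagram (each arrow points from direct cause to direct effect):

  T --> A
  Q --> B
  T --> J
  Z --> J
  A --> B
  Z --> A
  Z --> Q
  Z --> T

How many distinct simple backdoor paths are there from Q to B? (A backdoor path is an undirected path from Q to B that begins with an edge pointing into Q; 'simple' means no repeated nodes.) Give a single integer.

A backdoor path from Q to B is any simple undirected path whose first edge points into Q (i.e. leaves Q via a parent).
Parents of Q: {Z}.
Enumerating:
  P1: Q <- Z -> T -> A -> B
  P2: Q <- Z -> J <- T -> A -> B
  P3: Q <- Z -> A -> B
That exhausts the simple backdoor paths. Count: 3.

3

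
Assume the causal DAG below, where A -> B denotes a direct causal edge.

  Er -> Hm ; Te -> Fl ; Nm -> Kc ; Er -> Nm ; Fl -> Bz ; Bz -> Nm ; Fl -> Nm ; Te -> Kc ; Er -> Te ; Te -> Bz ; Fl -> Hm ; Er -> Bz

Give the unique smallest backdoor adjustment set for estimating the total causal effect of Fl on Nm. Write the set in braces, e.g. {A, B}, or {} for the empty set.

{Te}

Variables eligible for adjustment (non-descendants of Fl, excluding Fl and Nm): {Er, Te}.
Backdoor paths from Fl to Nm:
  P1: Fl <- Te <- Er -> Bz -> Nm
  P2: Fl <- Te <- Er -> Nm
  P3: Fl <- Te -> Bz <- Er -> Nm
  P4: Fl <- Te -> Bz -> Nm
  P5: Fl <- Te -> Kc <- Nm
The empty set is not sufficient: P1 (Fl <- Te <- Er -> Bz -> Nm) has no collider blocking it and no conditioned non-collider, so it is open.
Try {Te}:
  P1: blocked at chain node Te ∈ conditioning set.
  P2: blocked at chain node Te ∈ conditioning set.
  P3: blocked at fork node Te ∈ conditioning set.
  P4: blocked at fork node Te ∈ conditioning set.
  P5: blocked at fork node Te ∈ conditioning set.
{Te} contains no descendant of Fl and blocks every backdoor path.
No other singleton works — e.g. {Er} leaves P4 open — so {Te} is the unique smallest valid adjustment set.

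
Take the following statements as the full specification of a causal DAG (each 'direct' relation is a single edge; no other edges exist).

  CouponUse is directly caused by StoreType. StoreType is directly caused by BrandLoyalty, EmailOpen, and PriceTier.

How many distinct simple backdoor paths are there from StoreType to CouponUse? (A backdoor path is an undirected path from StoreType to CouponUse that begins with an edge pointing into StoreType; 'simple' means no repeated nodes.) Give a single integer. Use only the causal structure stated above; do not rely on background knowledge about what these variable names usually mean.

A backdoor path from StoreType to CouponUse is any simple undirected path whose first edge points into StoreType (i.e. leaves StoreType via a parent).
Parents of StoreType: {BrandLoyalty, EmailOpen, PriceTier}.
No simple path from any parent of StoreType reaches CouponUse without revisiting StoreType, so there are no backdoor paths.

0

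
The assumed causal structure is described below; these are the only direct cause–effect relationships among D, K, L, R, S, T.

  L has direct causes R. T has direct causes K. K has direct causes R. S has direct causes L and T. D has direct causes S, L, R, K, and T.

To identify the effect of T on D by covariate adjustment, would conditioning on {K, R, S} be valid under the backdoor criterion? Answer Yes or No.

No

Backdoor paths from T to D (paths whose first edge points into T):
  P1: T <- K <- R -> L -> S -> D
  P2: T <- K <- R -> L -> D
  P3: T <- K <- R -> D
  P4: T <- K -> D
Condition 1 (no descendant of T in the set): FAILS — S is a descendant of T.
Condition 2 (every backdoor path blocked by {K, R, S}):
  P1: blocked at chain node K ∈ conditioning set.
  P2: blocked at chain node K ∈ conditioning set.
  P3: blocked at chain node K ∈ conditioning set.
  P4: blocked at fork node K ∈ conditioning set.
{K, R, S} does not satisfy the backdoor criterion.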